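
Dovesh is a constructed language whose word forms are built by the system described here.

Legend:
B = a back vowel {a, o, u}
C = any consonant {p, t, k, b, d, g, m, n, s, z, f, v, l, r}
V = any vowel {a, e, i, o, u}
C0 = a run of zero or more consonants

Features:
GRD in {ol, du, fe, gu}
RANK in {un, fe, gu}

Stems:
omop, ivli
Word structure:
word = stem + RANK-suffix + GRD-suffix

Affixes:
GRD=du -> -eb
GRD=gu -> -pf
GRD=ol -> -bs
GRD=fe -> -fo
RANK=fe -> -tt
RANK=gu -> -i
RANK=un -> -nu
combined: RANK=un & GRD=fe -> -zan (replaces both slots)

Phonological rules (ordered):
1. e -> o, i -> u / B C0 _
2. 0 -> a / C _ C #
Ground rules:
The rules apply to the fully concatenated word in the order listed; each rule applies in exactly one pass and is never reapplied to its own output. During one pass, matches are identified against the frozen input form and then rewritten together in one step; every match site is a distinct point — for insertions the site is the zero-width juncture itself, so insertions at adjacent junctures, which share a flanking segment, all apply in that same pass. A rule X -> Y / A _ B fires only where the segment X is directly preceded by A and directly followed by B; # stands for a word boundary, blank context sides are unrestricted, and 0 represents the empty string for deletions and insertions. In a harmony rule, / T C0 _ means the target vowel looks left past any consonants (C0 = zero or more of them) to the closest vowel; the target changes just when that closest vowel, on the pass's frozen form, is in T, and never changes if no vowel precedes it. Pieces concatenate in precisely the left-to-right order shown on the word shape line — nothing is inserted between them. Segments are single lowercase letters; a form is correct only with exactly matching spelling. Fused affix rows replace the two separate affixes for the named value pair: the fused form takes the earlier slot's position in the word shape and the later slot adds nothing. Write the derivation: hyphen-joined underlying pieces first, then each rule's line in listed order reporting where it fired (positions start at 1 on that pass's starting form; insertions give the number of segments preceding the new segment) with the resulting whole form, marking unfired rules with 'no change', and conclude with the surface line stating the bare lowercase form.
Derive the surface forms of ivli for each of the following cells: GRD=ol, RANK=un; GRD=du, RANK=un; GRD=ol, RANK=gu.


cell GRD=ol, RANK=un:
underlying: ivli-nu-bs
1. e -> o, i -> u / B C0 _: no change
2. 0 -> a / C _ C #: inserts after position(s) 7: ivlinubas
surface: ivlinubas

cell GRD=du, RANK=un:
underlying: ivli-nu-eb
1. e -> o, i -> u / B C0 _: fires at position(s) 7: ivlinuob
2. 0 -> a / C _ C #: no change
surface: ivlinuob

cell GRD=ol, RANK=gu:
underlying: ivli-i-bs
1. e -> o, i -> u / B C0 _: no change
2. 0 -> a / C _ C #: inserts after position(s) 6: ivliibas
surface: ivliibas


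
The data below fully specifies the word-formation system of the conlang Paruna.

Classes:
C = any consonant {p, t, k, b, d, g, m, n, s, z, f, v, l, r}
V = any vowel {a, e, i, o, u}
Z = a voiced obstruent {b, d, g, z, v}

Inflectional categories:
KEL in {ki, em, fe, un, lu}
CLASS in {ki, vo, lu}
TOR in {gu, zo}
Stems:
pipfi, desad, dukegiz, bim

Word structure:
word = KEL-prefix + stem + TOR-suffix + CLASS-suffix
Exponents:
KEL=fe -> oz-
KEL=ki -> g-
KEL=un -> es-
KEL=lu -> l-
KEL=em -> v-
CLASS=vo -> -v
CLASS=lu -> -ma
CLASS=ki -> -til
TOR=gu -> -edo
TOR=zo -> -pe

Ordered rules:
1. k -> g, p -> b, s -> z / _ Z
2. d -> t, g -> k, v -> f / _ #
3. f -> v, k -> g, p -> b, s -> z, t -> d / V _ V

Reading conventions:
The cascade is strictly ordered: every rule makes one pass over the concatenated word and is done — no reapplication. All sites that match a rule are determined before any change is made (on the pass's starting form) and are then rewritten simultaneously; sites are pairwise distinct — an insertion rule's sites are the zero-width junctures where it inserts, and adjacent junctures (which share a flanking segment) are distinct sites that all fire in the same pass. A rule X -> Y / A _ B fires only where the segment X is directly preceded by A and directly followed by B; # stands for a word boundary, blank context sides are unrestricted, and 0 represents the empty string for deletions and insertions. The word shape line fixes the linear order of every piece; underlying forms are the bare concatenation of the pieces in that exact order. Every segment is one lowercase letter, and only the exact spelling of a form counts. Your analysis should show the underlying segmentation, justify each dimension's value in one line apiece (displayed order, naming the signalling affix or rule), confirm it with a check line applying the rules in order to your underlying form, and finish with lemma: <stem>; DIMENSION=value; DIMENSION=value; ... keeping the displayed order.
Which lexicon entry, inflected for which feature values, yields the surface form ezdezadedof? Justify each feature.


underlying: es-desad-edo-v
KEL=un - signalled by the affix es-
CLASS=vo - signalled by the affix -v
TOR=gu - signalled by the affix -edo
check: esdesadedov -> ezdesadedov -> ezdesadedof -> ezdezadedof
lemma: desad; KEL=un; CLASS=vo; TOR=gu


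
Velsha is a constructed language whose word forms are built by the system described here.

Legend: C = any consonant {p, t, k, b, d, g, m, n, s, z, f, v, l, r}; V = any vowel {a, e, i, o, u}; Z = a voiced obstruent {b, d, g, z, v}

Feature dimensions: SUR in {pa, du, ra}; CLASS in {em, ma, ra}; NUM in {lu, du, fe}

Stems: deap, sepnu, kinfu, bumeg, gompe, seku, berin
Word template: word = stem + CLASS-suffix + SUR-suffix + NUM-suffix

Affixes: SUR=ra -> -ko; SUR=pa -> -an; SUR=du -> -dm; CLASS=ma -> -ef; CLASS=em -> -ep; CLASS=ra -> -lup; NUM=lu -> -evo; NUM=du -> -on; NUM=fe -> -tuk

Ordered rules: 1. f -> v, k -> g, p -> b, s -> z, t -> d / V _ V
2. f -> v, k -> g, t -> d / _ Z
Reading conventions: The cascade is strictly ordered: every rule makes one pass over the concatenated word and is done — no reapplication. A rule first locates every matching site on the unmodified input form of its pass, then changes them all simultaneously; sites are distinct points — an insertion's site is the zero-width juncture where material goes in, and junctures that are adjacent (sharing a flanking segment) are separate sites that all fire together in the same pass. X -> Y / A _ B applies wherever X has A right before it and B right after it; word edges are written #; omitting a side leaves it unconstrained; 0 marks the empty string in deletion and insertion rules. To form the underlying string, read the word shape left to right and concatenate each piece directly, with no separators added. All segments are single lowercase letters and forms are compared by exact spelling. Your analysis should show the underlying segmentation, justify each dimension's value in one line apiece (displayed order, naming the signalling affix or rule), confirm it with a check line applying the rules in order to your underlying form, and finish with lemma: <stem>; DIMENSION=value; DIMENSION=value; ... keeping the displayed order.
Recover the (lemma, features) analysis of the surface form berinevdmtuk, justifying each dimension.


underlying: berin-ef-dm-tuk
SUR=du - signalled by the affix -dm
CLASS=ma - signalled by the affix -ef
NUM=fe - signalled by the affix -tuk
check: berinefdmtuk -> berinefdmtuk -> berinevdmtuk
lemma: berin; SUR=du; CLASS=ma; NUM=fe


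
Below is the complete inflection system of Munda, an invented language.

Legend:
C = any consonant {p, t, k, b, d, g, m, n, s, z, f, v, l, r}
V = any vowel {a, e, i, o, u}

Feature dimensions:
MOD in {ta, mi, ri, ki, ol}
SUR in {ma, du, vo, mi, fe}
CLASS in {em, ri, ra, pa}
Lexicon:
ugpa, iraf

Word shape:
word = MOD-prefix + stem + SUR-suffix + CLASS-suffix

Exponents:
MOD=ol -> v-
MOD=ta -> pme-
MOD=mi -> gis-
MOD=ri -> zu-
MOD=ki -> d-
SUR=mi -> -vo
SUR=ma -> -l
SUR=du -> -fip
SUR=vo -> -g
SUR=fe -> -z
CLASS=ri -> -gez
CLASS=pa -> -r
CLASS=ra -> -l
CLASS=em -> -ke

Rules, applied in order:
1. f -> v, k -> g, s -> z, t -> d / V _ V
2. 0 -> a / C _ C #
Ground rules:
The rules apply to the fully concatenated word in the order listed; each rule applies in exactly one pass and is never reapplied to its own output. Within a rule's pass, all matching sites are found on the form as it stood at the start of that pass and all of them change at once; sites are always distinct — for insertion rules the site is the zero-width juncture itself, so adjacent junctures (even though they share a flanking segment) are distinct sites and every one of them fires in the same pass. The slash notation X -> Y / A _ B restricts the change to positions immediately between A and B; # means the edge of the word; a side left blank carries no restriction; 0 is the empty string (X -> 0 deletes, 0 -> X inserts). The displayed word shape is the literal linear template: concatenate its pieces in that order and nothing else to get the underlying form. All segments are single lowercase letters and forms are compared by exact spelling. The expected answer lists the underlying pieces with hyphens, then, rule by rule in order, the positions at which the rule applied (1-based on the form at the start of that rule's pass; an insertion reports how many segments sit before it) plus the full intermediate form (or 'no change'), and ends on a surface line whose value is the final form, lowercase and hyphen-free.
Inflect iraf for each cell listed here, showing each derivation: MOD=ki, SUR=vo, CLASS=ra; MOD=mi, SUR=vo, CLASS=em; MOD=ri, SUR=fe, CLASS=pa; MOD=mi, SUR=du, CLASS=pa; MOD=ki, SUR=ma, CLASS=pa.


cell MOD=ki, SUR=vo, CLASS=ra:
underlying: d-iraf-g-l
1. f -> v, k -> g, s -> z, t -> d / V _ V: no change
2. 0 -> a / C _ C #: inserts after position(s) 6: dirafgal
surface: dirafgal

cell MOD=mi, SUR=vo, CLASS=em:
underlying: gis-iraf-g-ke
1. f -> v, k -> g, s -> z, t -> d / V _ V: fires at position(s) 3: gizirafgke
2. 0 -> a / C _ C #: no change
surface: gizirafgke

cell MOD=ri, SUR=fe, CLASS=pa:
underlying: zu-iraf-z-r
1. f -> v, k -> g, s -> z, t -> d / V _ V: no change
2. 0 -> a / C _ C #: inserts after position(s) 7: zuirafzar
surface: zuirafzar

cell MOD=mi, SUR=du, CLASS=pa:
underlying: gis-iraf-fip-r
1. f -> v, k -> g, s -> z, t -> d / V _ V: fires at position(s) 3: giziraffipr
2. 0 -> a / C _ C #: inserts after position(s) 10: giziraffipar
surface: giziraffipar

cell MOD=ki, SUR=ma, CLASS=pa:
underlying: d-iraf-l-r
1. f -> v, k -> g, s -> z, t -> d / V _ V: no change
2. 0 -> a / C _ C #: inserts after position(s) 6: diraflar
surface: diraflar


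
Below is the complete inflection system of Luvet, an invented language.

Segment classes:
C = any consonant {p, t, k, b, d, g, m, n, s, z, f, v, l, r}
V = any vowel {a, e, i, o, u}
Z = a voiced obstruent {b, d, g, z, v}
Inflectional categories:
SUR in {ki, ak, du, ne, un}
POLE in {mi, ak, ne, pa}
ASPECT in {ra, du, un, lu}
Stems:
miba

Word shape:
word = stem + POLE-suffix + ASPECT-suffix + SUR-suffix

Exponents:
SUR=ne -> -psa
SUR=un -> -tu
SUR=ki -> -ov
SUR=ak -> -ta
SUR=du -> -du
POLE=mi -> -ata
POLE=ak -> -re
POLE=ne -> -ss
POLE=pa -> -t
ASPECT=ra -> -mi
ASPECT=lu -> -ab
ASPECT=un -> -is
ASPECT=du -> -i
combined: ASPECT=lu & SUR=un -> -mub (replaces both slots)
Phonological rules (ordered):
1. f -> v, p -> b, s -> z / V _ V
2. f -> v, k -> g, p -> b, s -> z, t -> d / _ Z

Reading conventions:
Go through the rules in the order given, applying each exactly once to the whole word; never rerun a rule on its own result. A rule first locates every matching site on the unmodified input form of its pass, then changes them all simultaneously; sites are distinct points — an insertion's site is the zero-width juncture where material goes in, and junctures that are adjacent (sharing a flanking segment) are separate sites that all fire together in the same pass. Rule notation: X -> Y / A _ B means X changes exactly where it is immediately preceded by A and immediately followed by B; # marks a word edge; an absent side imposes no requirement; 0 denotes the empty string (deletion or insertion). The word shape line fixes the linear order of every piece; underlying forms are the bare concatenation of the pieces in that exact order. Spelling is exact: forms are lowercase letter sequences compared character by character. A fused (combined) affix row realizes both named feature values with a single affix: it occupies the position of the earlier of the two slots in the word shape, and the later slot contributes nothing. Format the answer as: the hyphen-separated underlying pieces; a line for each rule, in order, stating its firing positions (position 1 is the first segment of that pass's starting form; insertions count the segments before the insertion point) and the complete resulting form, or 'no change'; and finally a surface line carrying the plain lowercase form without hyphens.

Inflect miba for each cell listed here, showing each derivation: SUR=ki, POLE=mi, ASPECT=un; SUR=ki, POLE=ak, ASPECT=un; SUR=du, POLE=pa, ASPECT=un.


cell SUR=ki, POLE=mi, ASPECT=un:
underlying: miba-ata-is-ov
1. f -> v, p -> b, s -> z / V _ V: fires at position(s) 9: mibaataizov
2. f -> v, k -> g, p -> b, s -> z, t -> d / _ Z: no change
surface: mibaataizov

cell SUR=ki, POLE=ak, ASPECT=un:
underlying: miba-re-is-ov
1. f -> v, p -> b, s -> z / V _ V: fires at position(s) 8: mibareizov
2. f -> v, k -> g, p -> b, s -> z, t -> d / _ Z: no change
surface: mibareizov

cell SUR=du, POLE=pa, ASPECT=un:
underlying: miba-t-is-du
1. f -> v, p -> b, s -> z / V _ V: no change
2. f -> v, k -> g, p -> b, s -> z, t -> d / _ Z: fires at position(s) 7: mibatizdu
surface: mibatizdu


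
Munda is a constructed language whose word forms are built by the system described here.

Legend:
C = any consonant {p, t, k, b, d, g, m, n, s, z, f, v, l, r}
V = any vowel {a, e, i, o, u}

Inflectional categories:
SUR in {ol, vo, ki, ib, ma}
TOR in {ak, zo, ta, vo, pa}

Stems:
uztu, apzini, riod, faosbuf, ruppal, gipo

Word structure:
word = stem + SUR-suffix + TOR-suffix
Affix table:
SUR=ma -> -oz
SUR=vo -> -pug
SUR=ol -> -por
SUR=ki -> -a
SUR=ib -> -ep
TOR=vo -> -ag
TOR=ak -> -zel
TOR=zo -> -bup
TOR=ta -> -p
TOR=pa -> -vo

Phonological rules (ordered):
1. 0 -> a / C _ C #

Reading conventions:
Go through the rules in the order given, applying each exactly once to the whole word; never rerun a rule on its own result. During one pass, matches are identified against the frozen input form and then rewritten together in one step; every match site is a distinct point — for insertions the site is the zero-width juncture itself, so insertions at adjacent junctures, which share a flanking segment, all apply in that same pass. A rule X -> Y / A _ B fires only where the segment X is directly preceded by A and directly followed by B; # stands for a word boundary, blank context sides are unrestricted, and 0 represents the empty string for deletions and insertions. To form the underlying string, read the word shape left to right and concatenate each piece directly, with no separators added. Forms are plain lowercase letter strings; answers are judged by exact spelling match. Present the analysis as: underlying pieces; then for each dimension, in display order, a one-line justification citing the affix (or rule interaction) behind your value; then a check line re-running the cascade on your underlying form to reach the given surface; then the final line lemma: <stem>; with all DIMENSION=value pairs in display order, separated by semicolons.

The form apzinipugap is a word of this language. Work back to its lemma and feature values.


underlying: apzini-pug-p
SUR=vo - signalled by the affix -pug
TOR=ta - signalled by the affix -p
check: apzinipugp -> apzinipugap
lemma: apzini; SUR=vo; TOR=ta


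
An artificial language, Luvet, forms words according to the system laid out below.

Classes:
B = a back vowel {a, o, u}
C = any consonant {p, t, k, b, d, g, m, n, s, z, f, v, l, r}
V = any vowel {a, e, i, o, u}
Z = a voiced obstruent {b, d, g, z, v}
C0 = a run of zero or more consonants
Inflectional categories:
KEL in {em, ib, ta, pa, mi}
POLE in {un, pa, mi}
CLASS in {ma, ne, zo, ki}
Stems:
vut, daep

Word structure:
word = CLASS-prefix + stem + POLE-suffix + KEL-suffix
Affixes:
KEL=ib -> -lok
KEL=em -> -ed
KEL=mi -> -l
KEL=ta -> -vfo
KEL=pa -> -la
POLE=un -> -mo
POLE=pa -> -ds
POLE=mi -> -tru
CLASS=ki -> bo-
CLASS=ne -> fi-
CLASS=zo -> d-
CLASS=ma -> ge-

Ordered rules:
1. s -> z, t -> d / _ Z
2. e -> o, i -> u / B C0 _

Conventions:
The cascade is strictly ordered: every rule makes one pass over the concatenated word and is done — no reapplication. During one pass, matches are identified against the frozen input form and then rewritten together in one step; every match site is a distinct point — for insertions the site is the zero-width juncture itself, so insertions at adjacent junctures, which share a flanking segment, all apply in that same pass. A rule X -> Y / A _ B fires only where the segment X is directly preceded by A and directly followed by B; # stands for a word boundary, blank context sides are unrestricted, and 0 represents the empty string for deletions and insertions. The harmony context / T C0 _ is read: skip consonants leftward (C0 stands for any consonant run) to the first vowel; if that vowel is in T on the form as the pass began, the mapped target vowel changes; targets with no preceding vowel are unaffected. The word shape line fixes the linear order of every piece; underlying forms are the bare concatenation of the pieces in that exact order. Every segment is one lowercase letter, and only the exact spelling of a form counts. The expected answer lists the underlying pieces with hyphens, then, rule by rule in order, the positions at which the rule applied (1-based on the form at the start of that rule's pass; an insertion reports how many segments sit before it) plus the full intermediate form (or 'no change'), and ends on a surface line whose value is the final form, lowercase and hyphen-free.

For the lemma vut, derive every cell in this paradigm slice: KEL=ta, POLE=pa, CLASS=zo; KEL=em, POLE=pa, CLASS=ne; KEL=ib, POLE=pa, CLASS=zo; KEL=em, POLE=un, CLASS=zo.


cell KEL=ta, POLE=pa, CLASS=zo:
underlying: d-vut-ds-vfo
1. s -> z, t -> d / _ Z: fires at position(s) 4, 6: dvuddzvfo
2. e -> o, i -> u / B C0 _: no change
surface: dvuddzvfo

cell KEL=em, POLE=pa, CLASS=ne:
underlying: fi-vut-ds-ed
1. s -> z, t -> d / _ Z: fires at position(s) 5: fivuddsed
2. e -> o, i -> u / B C0 _: fires at position(s) 8: fivuddsod
surface: fivuddsod

cell KEL=ib, POLE=pa, CLASS=zo:
underlying: d-vut-ds-lok
1. s -> z, t -> d / _ Z: fires at position(s) 4: dvuddslok
2. e -> o, i -> u / B C0 _: no change
surface: dvuddslok

cell KEL=em, POLE=un, CLASS=zo:
underlying: d-vut-mo-ed
1. s -> z, t -> d / _ Z: no change
2. e -> o, i -> u / B C0 _: fires at position(s) 7: dvutmood
surface: dvutmood


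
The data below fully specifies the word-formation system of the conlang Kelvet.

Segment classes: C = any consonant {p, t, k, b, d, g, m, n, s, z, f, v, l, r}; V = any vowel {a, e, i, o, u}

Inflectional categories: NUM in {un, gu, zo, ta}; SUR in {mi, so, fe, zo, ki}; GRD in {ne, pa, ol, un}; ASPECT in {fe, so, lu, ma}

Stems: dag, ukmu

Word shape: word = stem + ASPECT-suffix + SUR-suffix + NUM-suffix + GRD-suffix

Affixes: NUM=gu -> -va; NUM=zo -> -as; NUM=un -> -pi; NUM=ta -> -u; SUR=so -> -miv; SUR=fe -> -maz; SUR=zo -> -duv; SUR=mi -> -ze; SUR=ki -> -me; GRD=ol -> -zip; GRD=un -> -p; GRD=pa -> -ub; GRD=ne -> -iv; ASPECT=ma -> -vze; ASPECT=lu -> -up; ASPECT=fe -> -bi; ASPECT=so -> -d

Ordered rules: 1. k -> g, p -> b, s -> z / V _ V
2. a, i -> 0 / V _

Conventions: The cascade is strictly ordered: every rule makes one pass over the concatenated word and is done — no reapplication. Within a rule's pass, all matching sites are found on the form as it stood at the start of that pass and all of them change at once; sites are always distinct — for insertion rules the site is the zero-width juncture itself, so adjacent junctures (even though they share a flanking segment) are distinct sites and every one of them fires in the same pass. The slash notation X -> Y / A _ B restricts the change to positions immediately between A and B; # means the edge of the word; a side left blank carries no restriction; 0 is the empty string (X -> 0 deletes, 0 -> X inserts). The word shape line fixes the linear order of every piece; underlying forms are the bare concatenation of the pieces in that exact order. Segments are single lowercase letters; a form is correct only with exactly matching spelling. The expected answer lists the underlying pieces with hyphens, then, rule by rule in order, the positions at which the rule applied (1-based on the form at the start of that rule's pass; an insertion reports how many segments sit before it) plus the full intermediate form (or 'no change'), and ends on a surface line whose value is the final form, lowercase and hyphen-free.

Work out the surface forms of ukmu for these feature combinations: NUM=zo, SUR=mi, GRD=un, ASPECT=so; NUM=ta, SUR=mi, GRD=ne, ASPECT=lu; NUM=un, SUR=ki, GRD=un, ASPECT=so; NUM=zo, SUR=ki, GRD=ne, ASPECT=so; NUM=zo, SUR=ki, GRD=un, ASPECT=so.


cell NUM=zo, SUR=mi, GRD=un, ASPECT=so:
underlying: ukmu-d-ze-as-p
1. k -> g, p -> b, s -> z / V _ V: no change
2. a, i -> 0 / V _: fires at position(s) 8: ukmudzesp
surface: ukmudzesp

cell NUM=ta, SUR=mi, GRD=ne, ASPECT=lu:
underlying: ukmu-up-ze-u-iv
1. k -> g, p -> b, s -> z / V _ V: no change
2. a, i -> 0 / V _: fires at position(s) 10: ukmuupzeuv
surface: ukmuupzeuv

cell NUM=un, SUR=ki, GRD=un, ASPECT=so:
underlying: ukmu-d-me-pi-p
1. k -> g, p -> b, s -> z / V _ V: fires at position(s) 8: ukmudmebip
2. a, i -> 0 / V _: no change
surface: ukmudmebip

cell NUM=zo, SUR=ki, GRD=ne, ASPECT=so:
underlying: ukmu-d-me-as-iv
1. k -> g, p -> b, s -> z / V _ V: fires at position(s) 9: ukmudmeaziv
2. a, i -> 0 / V _: fires at position(s) 8: ukmudmeziv
surface: ukmudmeziv

cell NUM=zo, SUR=ki, GRD=un, ASPECT=so:
underlying: ukmu-d-me-as-p
1. k -> g, p -> b, s -> z / V _ V: no change
2. a, i -> 0 / V _: fires at position(s) 8: ukmudmesp
surface: ukmudmesp


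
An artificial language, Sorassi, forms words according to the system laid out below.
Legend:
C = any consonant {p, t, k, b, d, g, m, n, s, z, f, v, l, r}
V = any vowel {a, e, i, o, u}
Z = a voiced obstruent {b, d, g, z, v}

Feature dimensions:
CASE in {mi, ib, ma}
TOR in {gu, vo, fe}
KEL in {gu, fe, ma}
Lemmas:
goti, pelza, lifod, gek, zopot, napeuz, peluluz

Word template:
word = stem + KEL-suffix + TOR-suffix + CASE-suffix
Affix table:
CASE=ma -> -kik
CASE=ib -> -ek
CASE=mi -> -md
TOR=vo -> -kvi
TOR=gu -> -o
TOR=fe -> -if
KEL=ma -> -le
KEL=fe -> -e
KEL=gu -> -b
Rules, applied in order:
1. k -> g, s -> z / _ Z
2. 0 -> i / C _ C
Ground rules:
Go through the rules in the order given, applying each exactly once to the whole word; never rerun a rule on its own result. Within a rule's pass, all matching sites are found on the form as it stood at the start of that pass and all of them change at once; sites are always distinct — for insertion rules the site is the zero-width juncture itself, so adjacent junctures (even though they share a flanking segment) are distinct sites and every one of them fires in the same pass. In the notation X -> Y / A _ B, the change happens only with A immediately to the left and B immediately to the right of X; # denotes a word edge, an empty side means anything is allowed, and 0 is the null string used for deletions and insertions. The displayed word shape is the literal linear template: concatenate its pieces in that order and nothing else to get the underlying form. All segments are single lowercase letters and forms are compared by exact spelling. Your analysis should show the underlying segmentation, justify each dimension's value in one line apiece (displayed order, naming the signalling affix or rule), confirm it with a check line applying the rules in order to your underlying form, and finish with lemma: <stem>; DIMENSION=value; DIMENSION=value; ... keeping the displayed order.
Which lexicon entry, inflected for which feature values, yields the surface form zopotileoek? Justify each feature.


underlying: zopot-le-o-ek
CASE=ib - signalled by the affix -ek
TOR=gu - signalled by the affix -o
KEL=ma - signalled by the affix -le
check: zopotleoek -> zopotleoek -> zopotileoek
lemma: zopot; CASE=ib; TOR=gu; KEL=ma


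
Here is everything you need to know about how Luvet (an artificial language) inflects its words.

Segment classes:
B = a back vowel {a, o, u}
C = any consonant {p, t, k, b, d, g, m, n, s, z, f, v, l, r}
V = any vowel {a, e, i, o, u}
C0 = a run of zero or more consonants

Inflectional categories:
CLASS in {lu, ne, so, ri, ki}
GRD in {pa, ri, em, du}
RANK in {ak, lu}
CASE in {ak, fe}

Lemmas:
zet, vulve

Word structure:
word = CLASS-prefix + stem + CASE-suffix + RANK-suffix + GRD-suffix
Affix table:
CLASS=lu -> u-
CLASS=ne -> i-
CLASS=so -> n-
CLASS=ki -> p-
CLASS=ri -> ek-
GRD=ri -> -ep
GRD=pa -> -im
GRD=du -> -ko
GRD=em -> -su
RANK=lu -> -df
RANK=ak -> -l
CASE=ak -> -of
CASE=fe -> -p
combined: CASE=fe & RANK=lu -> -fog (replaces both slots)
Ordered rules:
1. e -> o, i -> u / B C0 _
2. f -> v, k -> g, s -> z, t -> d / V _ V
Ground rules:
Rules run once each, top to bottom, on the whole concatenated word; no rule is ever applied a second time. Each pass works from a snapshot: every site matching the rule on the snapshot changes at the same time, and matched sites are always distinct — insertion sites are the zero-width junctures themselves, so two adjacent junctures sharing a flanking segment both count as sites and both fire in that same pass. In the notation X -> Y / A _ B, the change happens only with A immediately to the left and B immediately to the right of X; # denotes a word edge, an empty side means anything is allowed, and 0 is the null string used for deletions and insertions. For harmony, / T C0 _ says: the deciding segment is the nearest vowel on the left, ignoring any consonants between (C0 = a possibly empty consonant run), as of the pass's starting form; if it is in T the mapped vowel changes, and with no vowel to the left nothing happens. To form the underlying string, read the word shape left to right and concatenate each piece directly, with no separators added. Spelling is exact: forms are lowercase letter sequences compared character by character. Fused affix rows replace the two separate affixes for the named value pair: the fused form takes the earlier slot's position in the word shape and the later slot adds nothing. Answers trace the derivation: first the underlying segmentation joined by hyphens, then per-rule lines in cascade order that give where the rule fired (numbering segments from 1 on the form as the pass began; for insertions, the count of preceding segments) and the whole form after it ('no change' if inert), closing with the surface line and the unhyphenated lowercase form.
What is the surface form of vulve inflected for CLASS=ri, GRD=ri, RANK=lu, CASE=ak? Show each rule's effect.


underlying: ek-vulve-of-df-ep
1. e -> o, i -> u / B C0 _: fires at position(s) 7, 12: ekvulvoofdfop
2. f -> v, k -> g, s -> z, t -> d / V _ V: no change
surface: ekvulvoofdfop


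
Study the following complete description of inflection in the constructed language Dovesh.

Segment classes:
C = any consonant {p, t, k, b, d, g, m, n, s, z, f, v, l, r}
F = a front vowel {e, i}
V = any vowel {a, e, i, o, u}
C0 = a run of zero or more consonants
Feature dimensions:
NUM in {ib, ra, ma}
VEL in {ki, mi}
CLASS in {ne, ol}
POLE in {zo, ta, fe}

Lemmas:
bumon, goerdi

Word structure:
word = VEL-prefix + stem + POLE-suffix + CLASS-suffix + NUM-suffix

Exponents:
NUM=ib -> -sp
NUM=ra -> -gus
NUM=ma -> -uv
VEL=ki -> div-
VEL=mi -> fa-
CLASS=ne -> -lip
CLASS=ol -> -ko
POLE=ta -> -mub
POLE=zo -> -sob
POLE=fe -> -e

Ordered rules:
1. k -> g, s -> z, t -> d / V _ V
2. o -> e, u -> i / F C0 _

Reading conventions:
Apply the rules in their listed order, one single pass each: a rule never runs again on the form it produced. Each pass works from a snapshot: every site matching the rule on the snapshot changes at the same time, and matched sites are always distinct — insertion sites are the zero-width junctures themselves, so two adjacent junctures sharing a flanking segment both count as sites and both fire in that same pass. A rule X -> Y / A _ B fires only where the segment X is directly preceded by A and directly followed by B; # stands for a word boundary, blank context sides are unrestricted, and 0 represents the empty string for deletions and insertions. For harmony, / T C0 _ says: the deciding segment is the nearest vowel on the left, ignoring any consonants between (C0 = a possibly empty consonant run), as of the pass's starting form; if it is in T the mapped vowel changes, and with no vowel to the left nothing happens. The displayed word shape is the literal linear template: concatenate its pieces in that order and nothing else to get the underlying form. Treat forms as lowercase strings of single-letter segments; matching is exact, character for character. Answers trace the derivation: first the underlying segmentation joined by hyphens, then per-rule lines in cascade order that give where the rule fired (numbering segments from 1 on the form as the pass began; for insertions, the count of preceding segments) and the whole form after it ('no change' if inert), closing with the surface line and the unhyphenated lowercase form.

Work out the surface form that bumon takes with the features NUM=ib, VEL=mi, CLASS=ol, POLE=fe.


underlying: fa-bumon-e-ko-sp
1. k -> g, s -> z, t -> d / V _ V: fires at position(s) 9: fabumonegosp
2. o -> e, u -> i / F C0 _: fires at position(s) 10: fabumonegesp
surface: fabumonegesp


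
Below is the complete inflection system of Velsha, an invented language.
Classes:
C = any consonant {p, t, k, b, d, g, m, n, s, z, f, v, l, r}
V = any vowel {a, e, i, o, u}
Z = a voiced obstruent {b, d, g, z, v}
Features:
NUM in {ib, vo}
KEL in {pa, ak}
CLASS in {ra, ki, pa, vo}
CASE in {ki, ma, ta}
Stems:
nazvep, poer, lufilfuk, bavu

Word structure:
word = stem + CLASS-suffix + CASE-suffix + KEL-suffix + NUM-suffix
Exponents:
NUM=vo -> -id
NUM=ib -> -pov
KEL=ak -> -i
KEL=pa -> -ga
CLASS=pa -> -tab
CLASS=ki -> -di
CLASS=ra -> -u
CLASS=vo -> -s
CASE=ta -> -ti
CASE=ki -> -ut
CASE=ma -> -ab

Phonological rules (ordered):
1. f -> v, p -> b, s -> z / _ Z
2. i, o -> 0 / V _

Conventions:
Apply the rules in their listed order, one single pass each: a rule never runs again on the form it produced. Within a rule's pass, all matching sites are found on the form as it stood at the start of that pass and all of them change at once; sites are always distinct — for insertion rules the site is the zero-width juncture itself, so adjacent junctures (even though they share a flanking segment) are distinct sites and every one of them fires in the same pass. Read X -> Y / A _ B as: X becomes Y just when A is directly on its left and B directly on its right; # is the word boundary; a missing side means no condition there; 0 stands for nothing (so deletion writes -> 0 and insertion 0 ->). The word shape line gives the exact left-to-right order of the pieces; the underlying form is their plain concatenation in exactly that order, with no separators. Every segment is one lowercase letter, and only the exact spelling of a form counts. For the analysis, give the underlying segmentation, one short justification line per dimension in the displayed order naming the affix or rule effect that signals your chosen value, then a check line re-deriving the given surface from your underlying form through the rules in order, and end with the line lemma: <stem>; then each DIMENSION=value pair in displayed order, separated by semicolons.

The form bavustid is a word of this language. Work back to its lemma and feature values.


underlying: bavu-s-ti-i-id
NUM=vo - signalled by the affix -id
KEL=ak - signalled by the affix -i
CLASS=vo - signalled by the affix -s
CASE=ta - signalled by the affix -ti
check: bavustiiid -> bavustiiid -> bavustid
lemma: bavu; NUM=vo; KEL=ak; CLASS=vo; CASE=ta


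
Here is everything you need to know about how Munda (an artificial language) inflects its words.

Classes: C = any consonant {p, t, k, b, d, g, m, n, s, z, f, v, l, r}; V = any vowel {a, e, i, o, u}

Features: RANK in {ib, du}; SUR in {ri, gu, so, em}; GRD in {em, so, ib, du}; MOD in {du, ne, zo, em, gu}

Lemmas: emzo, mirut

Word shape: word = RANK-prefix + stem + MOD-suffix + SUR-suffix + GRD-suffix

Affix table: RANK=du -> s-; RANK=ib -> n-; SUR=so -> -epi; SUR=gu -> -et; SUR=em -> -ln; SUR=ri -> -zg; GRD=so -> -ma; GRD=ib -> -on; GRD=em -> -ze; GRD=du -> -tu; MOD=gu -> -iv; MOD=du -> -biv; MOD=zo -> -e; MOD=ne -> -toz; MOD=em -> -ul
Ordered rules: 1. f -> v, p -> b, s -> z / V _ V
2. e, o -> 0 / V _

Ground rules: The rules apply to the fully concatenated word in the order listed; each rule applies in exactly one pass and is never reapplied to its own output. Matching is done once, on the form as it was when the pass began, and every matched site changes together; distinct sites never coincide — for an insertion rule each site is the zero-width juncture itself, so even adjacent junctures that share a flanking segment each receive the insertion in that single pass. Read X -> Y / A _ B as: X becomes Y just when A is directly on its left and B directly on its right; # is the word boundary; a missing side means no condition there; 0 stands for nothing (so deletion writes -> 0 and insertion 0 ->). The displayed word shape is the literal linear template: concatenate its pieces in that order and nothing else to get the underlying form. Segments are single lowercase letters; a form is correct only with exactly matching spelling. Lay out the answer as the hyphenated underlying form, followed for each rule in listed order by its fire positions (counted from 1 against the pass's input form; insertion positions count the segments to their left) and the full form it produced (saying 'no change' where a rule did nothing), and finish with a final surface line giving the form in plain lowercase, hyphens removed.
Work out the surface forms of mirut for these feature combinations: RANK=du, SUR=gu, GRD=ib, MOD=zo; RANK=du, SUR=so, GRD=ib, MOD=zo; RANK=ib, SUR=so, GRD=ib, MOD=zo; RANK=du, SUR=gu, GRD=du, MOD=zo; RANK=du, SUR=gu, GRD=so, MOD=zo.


cell RANK=du, SUR=gu, GRD=ib, MOD=zo:
underlying: s-mirut-e-et-on
1. f -> v, p -> b, s -> z / V _ V: no change
2. e, o -> 0 / V _: fires at position(s) 8: smiruteton
surface: smiruteton

cell RANK=du, SUR=so, GRD=ib, MOD=zo:
underlying: s-mirut-e-epi-on
1. f -> v, p -> b, s -> z / V _ V: fires at position(s) 9: smiruteebion
2. e, o -> 0 / V _: fires at position(s) 8, 11: smirutebin
surface: smirutebin

cell RANK=ib, SUR=so, GRD=ib, MOD=zo:
underlying: n-mirut-e-epi-on
1. f -> v, p -> b, s -> z / V _ V: fires at position(s) 9: nmiruteebion
2. e, o -> 0 / V _: fires at position(s) 8, 11: nmirutebin
surface: nmirutebin

cell RANK=du, SUR=gu, GRD=du, MOD=zo:
underlying: s-mirut-e-et-tu
1. f -> v, p -> b, s -> z / V _ V: no change
2. e, o -> 0 / V _: fires at position(s) 8: smirutettu
surface: smirutettu

cell RANK=du, SUR=gu, GRD=so, MOD=zo:
underlying: s-mirut-e-et-ma
1. f -> v, p -> b, s -> z / V _ V: no change
2. e, o -> 0 / V _: fires at position(s) 8: smirutetma
surface: smirutetma


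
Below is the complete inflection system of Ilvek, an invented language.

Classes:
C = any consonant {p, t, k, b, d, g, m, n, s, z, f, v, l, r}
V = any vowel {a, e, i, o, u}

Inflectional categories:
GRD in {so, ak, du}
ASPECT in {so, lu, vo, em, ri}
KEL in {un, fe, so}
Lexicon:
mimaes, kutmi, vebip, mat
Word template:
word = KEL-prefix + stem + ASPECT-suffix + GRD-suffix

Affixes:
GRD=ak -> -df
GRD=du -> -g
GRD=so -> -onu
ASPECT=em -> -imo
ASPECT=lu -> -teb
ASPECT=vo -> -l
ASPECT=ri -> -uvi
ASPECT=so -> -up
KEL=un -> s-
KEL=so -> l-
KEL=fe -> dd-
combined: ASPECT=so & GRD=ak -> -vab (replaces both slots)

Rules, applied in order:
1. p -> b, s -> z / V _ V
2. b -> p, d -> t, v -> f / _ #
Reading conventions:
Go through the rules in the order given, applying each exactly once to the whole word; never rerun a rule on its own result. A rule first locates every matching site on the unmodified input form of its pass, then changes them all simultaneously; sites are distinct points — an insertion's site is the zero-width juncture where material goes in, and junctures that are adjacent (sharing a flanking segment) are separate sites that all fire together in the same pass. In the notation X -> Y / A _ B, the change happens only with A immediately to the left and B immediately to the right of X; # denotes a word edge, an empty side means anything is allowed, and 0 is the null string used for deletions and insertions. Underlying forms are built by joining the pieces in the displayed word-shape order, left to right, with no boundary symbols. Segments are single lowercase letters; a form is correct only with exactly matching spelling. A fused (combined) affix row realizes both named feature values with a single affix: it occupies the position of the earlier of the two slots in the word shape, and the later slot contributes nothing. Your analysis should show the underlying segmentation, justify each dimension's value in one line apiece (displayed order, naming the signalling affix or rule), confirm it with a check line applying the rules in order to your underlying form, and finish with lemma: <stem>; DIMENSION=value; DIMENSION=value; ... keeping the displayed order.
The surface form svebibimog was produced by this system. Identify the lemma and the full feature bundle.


underlying: s-vebip-imo-g
GRD=du - signalled by the affix -g
ASPECT=em - signalled by the affix -imo
KEL=un - signalled by the affix s-
check: svebipimog -> svebibimog -> svebibimog
lemma: vebip; GRD=du; ASPECT=em; KEL=un


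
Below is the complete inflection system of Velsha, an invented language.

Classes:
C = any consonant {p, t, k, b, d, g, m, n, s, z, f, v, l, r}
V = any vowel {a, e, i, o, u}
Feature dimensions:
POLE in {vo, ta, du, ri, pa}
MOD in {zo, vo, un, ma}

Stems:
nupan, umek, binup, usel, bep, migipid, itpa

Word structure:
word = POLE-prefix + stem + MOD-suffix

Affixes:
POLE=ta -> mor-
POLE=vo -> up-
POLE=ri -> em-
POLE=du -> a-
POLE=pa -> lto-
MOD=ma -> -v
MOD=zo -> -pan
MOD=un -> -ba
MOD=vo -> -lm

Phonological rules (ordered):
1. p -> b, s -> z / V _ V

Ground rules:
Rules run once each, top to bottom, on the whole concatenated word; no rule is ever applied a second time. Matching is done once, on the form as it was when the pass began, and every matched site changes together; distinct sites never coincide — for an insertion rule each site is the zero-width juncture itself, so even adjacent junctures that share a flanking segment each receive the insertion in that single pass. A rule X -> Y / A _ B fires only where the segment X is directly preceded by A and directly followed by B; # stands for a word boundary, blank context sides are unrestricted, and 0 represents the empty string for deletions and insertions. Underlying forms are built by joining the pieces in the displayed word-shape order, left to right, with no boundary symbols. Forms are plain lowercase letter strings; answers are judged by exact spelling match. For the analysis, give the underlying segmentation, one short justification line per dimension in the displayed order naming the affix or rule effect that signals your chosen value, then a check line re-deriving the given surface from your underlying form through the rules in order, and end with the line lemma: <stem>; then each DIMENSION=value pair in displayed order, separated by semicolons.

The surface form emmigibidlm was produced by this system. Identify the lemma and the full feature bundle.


underlying: em-migipid-lm
POLE=ri - signalled by the affix em-
MOD=vo - signalled by the affix -lm
check: emmigipidlm -> emmigibidlm
lemma: migipid; POLE=ri; MOD=vo


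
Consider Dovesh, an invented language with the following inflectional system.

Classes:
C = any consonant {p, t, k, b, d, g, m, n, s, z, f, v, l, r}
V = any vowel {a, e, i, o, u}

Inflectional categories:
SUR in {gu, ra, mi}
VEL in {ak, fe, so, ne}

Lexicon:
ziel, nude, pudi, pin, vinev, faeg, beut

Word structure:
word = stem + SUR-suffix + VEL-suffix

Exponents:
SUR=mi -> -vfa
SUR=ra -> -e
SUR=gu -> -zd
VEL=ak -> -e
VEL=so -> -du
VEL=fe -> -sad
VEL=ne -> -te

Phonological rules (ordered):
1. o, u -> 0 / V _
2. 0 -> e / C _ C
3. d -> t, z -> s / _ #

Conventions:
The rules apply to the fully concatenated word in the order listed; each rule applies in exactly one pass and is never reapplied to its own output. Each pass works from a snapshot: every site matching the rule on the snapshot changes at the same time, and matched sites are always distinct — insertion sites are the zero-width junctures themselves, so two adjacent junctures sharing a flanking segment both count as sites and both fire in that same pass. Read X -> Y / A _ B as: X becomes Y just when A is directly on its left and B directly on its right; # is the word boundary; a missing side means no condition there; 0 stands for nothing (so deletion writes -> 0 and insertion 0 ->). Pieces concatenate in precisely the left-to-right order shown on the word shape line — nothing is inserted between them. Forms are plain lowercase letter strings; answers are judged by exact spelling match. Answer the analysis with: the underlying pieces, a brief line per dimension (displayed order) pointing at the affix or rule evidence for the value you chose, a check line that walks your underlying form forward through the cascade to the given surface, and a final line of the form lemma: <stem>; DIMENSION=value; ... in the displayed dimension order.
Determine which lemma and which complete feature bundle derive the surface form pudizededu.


underlying: pudi-zd-du
SUR=gu - signalled by the affix -zd
VEL=so - signalled by the affix -du
check: pudizddu -> pudizddu -> pudizededu -> pudizededu
lemma: pudi; SUR=gu; VEL=so
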